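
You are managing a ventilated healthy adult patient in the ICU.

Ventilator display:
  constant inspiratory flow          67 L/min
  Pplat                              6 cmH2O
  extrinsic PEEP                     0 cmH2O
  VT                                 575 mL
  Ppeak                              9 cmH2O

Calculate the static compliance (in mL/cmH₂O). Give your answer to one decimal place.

Cstat = Vt / (Pplat − PEEP) = 575 / (6 − 0) = 575 / 6.0 = 95.833 mL/cmH2O.

95.8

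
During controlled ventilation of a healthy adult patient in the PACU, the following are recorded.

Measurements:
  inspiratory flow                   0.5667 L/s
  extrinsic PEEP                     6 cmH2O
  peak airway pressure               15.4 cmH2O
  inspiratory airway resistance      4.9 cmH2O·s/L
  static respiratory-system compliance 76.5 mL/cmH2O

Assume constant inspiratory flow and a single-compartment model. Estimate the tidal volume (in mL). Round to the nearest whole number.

Equation of motion (constant flow): PIP = Vt/C + R·V̇ + PEEP.
Vt/C = PIP − R·V̇ − PEEP = 15.4 − 2.777 − 6 = 6.623 cmH2O.
Vt = C × 6.623 = 76.5 × 6.623 = 506.66 mL.

507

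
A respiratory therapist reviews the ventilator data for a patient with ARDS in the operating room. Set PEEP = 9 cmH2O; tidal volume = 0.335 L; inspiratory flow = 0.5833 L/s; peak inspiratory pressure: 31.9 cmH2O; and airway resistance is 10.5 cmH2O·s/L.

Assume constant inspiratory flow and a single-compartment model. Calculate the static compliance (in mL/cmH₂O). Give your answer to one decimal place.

20.0

Equation of motion (constant flow): PIP = Vt/C + R·V̇ + PEEP.
Vt/C = PIP − R·V̇ − PEEP = 31.9 − 10.5×0.5833 − 9 = 31.9 − 6.125 − 9 = 16.775 cmH2O.
C = Vt / 16.775 = 335 / 16.775 = 19.97 mL/cmH2O.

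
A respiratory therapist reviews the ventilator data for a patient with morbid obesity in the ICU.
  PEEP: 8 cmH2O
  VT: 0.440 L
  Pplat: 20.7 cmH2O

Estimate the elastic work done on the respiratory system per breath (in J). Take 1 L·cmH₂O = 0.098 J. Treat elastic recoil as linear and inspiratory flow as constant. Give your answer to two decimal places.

Elastic work ≈ ½ × (Pplat − PEEP) × Vt = 0.5 × (20.7 − 8) × 0.440 L = 0.5 × 12.7 × 0.440 = 2.794 L·cmH2O.
× 0.098 J/(L·cmH2O) → 0.2738 J.

0.27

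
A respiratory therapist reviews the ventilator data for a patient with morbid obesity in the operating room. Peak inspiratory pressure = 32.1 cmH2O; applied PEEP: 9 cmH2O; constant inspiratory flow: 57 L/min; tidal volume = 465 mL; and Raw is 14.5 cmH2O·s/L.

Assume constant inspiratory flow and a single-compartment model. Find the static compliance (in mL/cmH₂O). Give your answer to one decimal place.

49.9

Flow: 57 L/min ÷ 60 = 0.95 L/s.
Equation of motion (constant flow): PIP = Vt/C + R·V̇ + PEEP.
Vt/C = PIP − R·V̇ − PEEP = 32.1 − 14.5×0.95 − 9 = 32.1 − 13.775 − 9 = 9.325 cmH2O.
C = Vt / 9.325 = 465 / 9.325 = 49.866 mL/cmH2O.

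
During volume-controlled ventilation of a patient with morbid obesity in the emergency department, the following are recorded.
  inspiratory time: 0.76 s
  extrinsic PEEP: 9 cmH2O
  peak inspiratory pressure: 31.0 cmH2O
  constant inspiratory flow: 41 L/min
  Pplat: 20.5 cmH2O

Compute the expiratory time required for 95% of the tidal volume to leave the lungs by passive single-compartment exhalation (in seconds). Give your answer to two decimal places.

2.08

Flow: 41 L/min ÷ 60 = 0.6833 L/s.
Vt = flow × Ti = 0.6833 L/s × 0.76 s × 1000 mL/L = 519.31 mL.
R = (PIP − Pplat)/V̇ = (31.0 − 20.5) / 0.6833 = 10.5/0.6833 = 15.367 cmH2O·s/L.
C = Vt/(Pplat − PEEP) = 519.31 / (20.5 − 9) = 519.31/11.5 = 45.157 mL/cmH2O.
τ = R × C = 15.367 × 0.04516 L/cmH2O = 0.694 s.
t = −τ·ln(1 − 0.95) = −0.694·ln(0.05) = 2.079 s.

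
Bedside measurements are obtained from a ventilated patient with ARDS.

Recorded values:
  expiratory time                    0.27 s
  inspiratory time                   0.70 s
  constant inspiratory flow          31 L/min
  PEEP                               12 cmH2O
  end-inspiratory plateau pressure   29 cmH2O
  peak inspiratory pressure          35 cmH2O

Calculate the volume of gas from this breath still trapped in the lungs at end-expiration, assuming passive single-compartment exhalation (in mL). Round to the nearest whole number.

Flow: 31 L/min ÷ 60 = 0.5167 L/s.
Vt = flow × Ti = 0.5167 L/s × 0.70 s × 1000 mL/L = 361.69 mL.
R = (PIP − Pplat)/V̇ = (35 − 29) / 0.5167 = 6.0/0.5167 = 11.612 cmH2O·s/L.
C = Vt/(Pplat − PEEP) = 361.69 / (29 − 12) = 361.69/17.0 = 21.276 mL/cmH2O.
τ = R × C = 11.612 × 0.02128 L/cmH2O = 0.2471 s.
Fraction remaining = e^(−Te/τ) = e^(−0.27/0.2471) = 0.3353.
Trapped volume = 361.69 × 0.3353 = 121.27 mL.

121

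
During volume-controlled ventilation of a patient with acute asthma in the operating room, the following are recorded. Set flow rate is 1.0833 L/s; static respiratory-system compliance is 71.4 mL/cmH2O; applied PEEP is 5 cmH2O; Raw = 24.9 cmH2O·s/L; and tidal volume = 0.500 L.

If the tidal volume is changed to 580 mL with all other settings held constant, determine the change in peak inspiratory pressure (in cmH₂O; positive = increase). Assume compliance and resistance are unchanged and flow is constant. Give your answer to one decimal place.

1.1

PIP = Vt/C + R·V̇ + PEEP (constant-flow equation of motion).
Only the elastic term changes: ΔPIP = ΔVt / C = (580 − 500) / 71.4 = 1.12 cmH2O.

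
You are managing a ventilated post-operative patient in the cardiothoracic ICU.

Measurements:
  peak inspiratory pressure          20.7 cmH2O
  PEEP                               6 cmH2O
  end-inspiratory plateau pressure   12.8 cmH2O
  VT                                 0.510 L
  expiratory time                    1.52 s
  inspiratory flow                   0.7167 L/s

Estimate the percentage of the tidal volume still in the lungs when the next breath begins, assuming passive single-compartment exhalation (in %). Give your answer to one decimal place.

R = (PIP − Pplat)/V̇ = (20.7 − 12.8) / 0.7167 = 7.9/0.7167 = 11.023 cmH2O·s/L.
C = Vt/(Pplat − PEEP) = 510.0 / (12.8 − 6) = 510.0/6.8 = 75.0 mL/cmH2O.
τ = R × C = 11.023 × 0.075 L/cmH2O = 0.8267 s.
Fraction remaining at end-expiration = e^(−Te/τ) = e^(−1.52/0.8267) = 0.159 → 15.9%.

15.9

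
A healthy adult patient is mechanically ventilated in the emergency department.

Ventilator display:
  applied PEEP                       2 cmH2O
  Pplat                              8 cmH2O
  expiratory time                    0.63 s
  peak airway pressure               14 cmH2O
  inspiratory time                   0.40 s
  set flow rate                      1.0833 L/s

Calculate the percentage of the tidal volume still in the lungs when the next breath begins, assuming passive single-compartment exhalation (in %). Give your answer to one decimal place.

20.7

Vt = flow × Ti = 1.0833 L/s × 0.40 s × 1000 mL/L = 433.32 mL.
R = (PIP − Pplat)/V̇ = (14 − 8) / 1.0833 = 6.0/1.0833 = 5.539 cmH2O·s/L.
C = Vt/(Pplat − PEEP) = 433.32 / (8 − 2) = 433.32/6.0 = 72.22 mL/cmH2O.
τ = R × C = 5.539 × 0.07222 L/cmH2O = 0.4 s.
Fraction remaining at end-expiration = e^(−Te/τ) = e^(−0.63/0.4) = 0.207 → 20.7%.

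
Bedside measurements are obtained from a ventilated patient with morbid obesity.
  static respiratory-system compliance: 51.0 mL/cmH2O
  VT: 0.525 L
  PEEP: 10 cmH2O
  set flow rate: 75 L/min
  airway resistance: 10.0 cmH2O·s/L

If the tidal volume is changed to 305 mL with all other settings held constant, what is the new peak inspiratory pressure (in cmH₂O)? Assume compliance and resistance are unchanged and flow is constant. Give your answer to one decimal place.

Flow: 75 L/min ÷ 60 = 1.25 L/s.
PIP = Vt/C + R·V̇ + PEEP (constant-flow equation of motion).
Only the elastic term changes: ΔPIP = ΔVt / C = (305 − 525) / 51.0 = -4.314 cmH2O.
Original PIP = 525/51.0 + 10.0×1.25 + 10 = 32.794 cmH2O; new PIP = 32.794 + (-4.314) = 28.48 cmH2O.

28.5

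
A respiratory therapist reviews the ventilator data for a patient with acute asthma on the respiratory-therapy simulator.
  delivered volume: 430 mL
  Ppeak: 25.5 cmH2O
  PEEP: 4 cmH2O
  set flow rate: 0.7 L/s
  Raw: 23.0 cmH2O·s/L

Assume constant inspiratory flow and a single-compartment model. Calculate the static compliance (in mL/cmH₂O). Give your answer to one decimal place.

79.6

Equation of motion (constant flow): PIP = Vt/C + R·V̇ + PEEP.
Vt/C = PIP − R·V̇ − PEEP = 25.5 − 23.0×0.7 − 4 = 25.5 − 16.1 − 4 = 5.4 cmH2O.
C = Vt / 5.4 = 430 / 5.4 = 79.63 mL/cmH2O.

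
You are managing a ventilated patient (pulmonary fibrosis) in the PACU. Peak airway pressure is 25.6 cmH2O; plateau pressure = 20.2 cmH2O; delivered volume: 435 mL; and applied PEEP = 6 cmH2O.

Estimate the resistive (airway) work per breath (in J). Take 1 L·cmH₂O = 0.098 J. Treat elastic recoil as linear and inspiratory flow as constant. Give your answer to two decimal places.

0.23

With constant inspiratory flow the resistive pressure is constant at PIP − Pplat = 25.6 − 20.2 = 5.4 cmH2O, so resistive work = 5.4 × 0.435 = 2.349 L·cmH2O.
× 0.098 J/(L·cmH2O) → 0.2302 J.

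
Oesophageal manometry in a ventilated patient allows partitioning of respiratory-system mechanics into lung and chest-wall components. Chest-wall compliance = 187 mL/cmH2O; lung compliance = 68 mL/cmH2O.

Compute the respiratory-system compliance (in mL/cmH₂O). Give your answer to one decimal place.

Lung and chest wall are elastances in series: 1/Crs = 1/CL + 1/Ccw.
1/Crs = 1/68 + 1/187 = 0.02005.
Crs = 49.875 mL/cmH2O.

49.9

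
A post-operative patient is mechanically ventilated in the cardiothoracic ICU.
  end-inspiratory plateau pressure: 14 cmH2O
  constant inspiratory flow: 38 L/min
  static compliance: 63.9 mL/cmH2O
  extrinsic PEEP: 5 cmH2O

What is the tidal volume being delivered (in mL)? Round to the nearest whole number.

575

Vt = Cstat × (Pplat − PEEP) = 63.9 × (14 − 5) = 63.9 × 9.0 = 575.1 mL.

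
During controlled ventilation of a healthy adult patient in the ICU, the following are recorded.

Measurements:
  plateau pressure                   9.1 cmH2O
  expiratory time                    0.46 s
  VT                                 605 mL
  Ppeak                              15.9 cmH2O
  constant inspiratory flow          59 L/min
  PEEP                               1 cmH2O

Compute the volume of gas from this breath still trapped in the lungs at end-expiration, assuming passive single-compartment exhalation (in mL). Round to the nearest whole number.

248

Flow: 59 L/min ÷ 60 = 0.9833 L/s.
R = (PIP − Pplat)/V̇ = (15.9 − 9.1) / 0.9833 = 6.8/0.9833 = 6.915 cmH2O·s/L.
C = Vt/(Pplat − PEEP) = 605.0 / (9.1 − 1) = 605.0/8.1 = 74.691 mL/cmH2O.
τ = R × C = 6.915 × 0.07469 L/cmH2O = 0.5165 s.
Fraction remaining = e^(−Te/τ) = e^(−0.46/0.5165) = 0.4104.
Trapped volume = 605.0 × 0.4104 = 248.29 mL.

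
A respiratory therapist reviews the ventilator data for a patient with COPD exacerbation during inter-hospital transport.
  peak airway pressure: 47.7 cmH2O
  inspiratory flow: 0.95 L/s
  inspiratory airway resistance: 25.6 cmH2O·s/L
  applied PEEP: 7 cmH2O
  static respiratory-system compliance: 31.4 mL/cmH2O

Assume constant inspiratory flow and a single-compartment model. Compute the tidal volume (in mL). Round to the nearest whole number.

Equation of motion (constant flow): PIP = Vt/C + R·V̇ + PEEP.
Vt/C = PIP − R·V̇ − PEEP = 47.7 − 24.32 − 7 = 16.38 cmH2O.
Vt = C × 16.38 = 31.4 × 16.38 = 514.33 mL.

514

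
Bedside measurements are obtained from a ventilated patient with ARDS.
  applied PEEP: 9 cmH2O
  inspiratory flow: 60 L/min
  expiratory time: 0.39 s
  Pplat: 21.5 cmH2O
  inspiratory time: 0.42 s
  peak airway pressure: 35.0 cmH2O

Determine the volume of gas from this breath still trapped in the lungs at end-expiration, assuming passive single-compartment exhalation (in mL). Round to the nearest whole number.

Flow: 60 L/min ÷ 60 = 1 L/s.
Vt = flow × Ti = 1 L/s × 0.42 s × 1000 mL/L = 420.0 mL.
R = (PIP − Pplat)/V̇ = (35.0 − 21.5) / 1 = 13.5/1 = 13.5 cmH2O·s/L.
C = Vt/(Pplat − PEEP) = 420.0 / (21.5 − 9) = 420.0/12.5 = 33.6 mL/cmH2O.
τ = R × C = 13.5 × 0.0336 L/cmH2O = 0.4536 s.
Fraction remaining = e^(−Te/τ) = e^(−0.39/0.4536) = 0.4233.
Trapped volume = 420.0 × 0.4233 = 177.79 mL.

178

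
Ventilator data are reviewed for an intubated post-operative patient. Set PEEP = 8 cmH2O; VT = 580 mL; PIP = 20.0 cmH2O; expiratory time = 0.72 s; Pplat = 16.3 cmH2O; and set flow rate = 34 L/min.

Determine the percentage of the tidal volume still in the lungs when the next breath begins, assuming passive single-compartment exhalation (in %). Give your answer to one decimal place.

Flow: 34 L/min ÷ 60 = 0.5667 L/s.
R = (PIP − Pplat)/V̇ = (20.0 − 16.3) / 0.5667 = 3.7/0.5667 = 6.529 cmH2O·s/L.
C = Vt/(Pplat − PEEP) = 580.0 / (16.3 − 8) = 580.0/8.3 = 69.88 mL/cmH2O.
τ = R × C = 6.529 × 0.06988 L/cmH2O = 0.4562 s.
Fraction remaining at end-expiration = e^(−Te/τ) = e^(−0.72/0.4562) = 0.2063 → 20.63%.

20.6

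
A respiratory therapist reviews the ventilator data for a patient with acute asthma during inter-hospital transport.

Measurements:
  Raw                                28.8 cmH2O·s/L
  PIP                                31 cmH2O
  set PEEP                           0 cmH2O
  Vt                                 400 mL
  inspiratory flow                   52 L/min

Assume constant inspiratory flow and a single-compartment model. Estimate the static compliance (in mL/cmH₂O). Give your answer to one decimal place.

Flow: 52 L/min ÷ 60 = 0.8667 L/s.
Equation of motion (constant flow): PIP = Vt/C + R·V̇ + PEEP.
Vt/C = PIP − R·V̇ − PEEP = 31 − 28.8×0.8667 − 0 = 31 − 24.961 − 0 = 6.039 cmH2O.
C = Vt / 6.039 = 400 / 6.039 = 66.236 mL/cmH2O.

66.2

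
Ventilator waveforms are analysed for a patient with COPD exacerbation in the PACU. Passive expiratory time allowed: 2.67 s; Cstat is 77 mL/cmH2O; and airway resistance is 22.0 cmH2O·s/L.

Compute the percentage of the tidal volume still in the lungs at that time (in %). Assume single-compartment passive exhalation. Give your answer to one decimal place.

τ = R × C = 22.0 × 77 mL/cmH2O = 22.0 × 0.077 L/cmH2O = 1.694 s.
Passive exhalation: V(t)/V₀ = e^(−t/τ) = e^(−2.67/1.694) = 0.2068.
Fraction remaining = 0.2068 → 20.68%.

20.7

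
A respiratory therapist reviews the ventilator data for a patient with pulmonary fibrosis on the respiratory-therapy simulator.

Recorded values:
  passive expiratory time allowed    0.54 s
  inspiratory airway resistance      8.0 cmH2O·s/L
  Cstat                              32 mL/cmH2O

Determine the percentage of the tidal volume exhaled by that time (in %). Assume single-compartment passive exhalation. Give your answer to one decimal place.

87.9

τ = R × C = 8.0 × 32 mL/cmH2O = 8.0 × 0.032 L/cmH2O = 0.256 s.
Passive exhalation: V(t)/V₀ = e^(−t/τ) = e^(−0.54/0.256) = 0.1213.
Fraction exhaled = 1 − 0.1213 = 0.8787 → 87.87%.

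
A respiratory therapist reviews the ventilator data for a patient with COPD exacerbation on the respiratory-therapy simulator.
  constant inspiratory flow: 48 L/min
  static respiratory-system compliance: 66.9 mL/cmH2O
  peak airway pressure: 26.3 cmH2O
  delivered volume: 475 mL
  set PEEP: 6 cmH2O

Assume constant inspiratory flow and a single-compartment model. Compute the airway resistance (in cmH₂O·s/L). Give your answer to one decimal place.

Flow: 48 L/min ÷ 60 = 0.8 L/s.
Equation of motion (constant flow): PIP = Vt/C + R·V̇ + PEEP.
R·V̇ = PIP − Vt/C − PEEP = 26.3 − 475/66.9 − 6 = 26.3 − 7.1 − 6 = 13.2 cmH2O.
R = 13.2 / 0.8 = 16.5 cmH2O·s/L.

16.5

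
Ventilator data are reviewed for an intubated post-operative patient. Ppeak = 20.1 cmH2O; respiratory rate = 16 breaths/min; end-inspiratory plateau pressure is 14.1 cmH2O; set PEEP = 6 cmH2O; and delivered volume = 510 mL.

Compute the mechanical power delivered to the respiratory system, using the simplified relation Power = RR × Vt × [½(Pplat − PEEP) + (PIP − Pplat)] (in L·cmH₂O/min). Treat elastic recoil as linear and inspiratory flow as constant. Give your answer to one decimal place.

Per-breath work = Vt × [½(Pplat−PEEP) + (PIP−Pplat)] = 0.510 × [0.5×8.1 + 6.0] = 0.510 × 10.05 = 5.126 L·cmH2O.
Power = 16 × 5.126 = 82.016 L·cmH2O/min.

82.0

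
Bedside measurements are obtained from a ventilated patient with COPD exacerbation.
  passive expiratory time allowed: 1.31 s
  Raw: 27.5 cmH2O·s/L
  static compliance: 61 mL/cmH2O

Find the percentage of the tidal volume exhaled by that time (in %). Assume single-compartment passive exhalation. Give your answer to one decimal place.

τ = R × C = 27.5 × 61 mL/cmH2O = 27.5 × 0.061 L/cmH2O = 1.678 s.
Passive exhalation: V(t)/V₀ = e^(−t/τ) = e^(−1.31/1.678) = 0.4581.
Fraction exhaled = 1 − 0.4581 = 0.5419 → 54.19%.

54.2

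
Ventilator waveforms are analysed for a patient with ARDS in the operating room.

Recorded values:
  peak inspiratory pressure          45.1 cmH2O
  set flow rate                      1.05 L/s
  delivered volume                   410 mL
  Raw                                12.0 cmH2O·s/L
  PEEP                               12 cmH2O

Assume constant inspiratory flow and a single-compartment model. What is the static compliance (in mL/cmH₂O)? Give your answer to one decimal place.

Equation of motion (constant flow): PIP = Vt/C + R·V̇ + PEEP.
Vt/C = PIP − R·V̇ − PEEP = 45.1 − 12.0×1.05 − 12 = 45.1 − 12.6 − 12 = 20.5 cmH2O.
C = Vt / 20.5 = 410 / 20.5 = 20.0 mL/cmH2O.

20.0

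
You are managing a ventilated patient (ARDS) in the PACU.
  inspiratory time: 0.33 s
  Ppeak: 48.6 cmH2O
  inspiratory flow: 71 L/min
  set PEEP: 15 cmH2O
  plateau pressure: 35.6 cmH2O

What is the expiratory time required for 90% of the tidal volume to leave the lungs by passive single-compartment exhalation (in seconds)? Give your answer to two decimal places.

Flow: 71 L/min ÷ 60 = 1.1833 L/s.
Vt = flow × Ti = 1.1833 L/s × 0.33 s × 1000 mL/L = 390.49 mL.
R = (PIP − Pplat)/V̇ = (48.6 − 35.6) / 1.1833 = 13.0/1.1833 = 10.986 cmH2O·s/L.
C = Vt/(Pplat − PEEP) = 390.49 / (35.6 − 15) = 390.49/20.6 = 18.956 mL/cmH2O.
τ = R × C = 10.986 × 0.01896 L/cmH2O = 0.2083 s.
t = −τ·ln(1 − 0.90) = −0.2083·ln(0.1) = 0.4796 s.

0.48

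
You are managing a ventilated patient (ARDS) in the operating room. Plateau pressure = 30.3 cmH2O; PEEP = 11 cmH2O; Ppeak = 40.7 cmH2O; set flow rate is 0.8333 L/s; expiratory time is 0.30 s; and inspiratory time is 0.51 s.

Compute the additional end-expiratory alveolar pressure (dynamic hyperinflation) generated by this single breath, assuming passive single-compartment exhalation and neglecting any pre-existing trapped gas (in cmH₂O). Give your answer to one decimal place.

6.5

Vt = flow × Ti = 0.8333 L/s × 0.51 s × 1000 mL/L = 424.98 mL.
R = (PIP − Pplat)/V̇ = (40.7 − 30.3) / 0.8333 = 10.4/0.8333 = 12.48 cmH2O·s/L.
C = Vt/(Pplat − PEEP) = 424.98 / (30.3 − 11) = 424.98/19.3 = 22.02 mL/cmH2O.
τ = R × C = 12.48 × 0.02202 L/cmH2O = 0.2748 s.
Fraction remaining = e^(−Te/τ) = e^(−0.30/0.2748) = 0.3356; trapped volume = 424.98 × 0.3356 = 142.62 mL.
Additional alveolar pressure from trapping ≈ V_trapped / C = 142.62 / 22.02 = 6.477 cmH2O.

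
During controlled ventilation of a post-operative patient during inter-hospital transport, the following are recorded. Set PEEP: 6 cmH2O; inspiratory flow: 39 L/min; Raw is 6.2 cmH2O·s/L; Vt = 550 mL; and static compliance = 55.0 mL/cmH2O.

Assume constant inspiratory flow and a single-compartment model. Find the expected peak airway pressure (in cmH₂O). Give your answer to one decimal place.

20.0

Flow: 39 L/min ÷ 60 = 0.65 L/s.
Equation of motion (constant flow): PIP = Vt/C + R·V̇ + PEEP.
PIP = 550/55.0 + 6.2×0.65 + 6 = 10.0 + 4.03 + 6 = 20.03 cmH2O.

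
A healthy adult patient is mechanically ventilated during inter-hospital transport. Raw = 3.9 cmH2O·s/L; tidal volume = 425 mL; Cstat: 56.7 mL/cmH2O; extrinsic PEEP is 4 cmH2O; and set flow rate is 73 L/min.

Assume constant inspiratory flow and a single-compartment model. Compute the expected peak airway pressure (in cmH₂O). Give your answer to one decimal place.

Flow: 73 L/min ÷ 60 = 1.2167 L/s.
Equation of motion (constant flow): PIP = Vt/C + R·V̇ + PEEP.
PIP = 425/56.7 + 3.9×1.2167 + 4 = 7.496 + 4.745 + 4 = 16.241 cmH2O.

16.2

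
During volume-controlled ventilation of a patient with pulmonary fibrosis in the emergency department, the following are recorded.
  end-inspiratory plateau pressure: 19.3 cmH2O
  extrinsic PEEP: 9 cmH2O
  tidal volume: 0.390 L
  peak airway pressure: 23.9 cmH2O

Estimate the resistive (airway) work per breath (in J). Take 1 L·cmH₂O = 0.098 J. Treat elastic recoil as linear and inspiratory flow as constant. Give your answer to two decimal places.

With constant inspiratory flow the resistive pressure is constant at PIP − Pplat = 23.9 − 19.3 = 4.6 cmH2O, so resistive work = 4.6 × 0.390 = 1.794 L·cmH2O.
× 0.098 J/(L·cmH2O) → 0.1758 J.

0.18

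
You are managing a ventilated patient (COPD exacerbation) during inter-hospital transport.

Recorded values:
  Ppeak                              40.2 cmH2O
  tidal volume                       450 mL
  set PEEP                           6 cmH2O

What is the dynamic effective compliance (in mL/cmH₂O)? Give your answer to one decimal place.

13.2

Dynamic compliance = Vt / (PIP − PEEP) = 450 / (40.2 − 6) = 450 / 34.2 = 13.158 mL/cmH2O.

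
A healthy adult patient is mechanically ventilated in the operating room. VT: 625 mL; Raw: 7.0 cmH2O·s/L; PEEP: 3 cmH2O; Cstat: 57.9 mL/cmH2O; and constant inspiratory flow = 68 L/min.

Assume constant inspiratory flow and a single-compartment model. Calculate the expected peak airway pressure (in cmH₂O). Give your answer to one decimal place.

21.7

Flow: 68 L/min ÷ 60 = 1.1333 L/s.
Equation of motion (constant flow): PIP = Vt/C + R·V̇ + PEEP.
PIP = 625/57.9 + 7.0×1.1333 + 3 = 10.794 + 7.933 + 3 = 21.727 cmH2O.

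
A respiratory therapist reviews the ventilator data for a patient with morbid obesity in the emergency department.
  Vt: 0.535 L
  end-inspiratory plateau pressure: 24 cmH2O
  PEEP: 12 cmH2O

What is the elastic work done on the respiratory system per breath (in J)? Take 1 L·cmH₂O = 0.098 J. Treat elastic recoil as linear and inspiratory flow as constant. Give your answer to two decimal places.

Elastic work ≈ ½ × (Pplat − PEEP) × Vt = 0.5 × (24 − 12) × 0.535 L = 0.5 × 12.0 × 0.535 = 3.21 L·cmH2O.
× 0.098 J/(L·cmH2O) → 0.3146 J.

0.31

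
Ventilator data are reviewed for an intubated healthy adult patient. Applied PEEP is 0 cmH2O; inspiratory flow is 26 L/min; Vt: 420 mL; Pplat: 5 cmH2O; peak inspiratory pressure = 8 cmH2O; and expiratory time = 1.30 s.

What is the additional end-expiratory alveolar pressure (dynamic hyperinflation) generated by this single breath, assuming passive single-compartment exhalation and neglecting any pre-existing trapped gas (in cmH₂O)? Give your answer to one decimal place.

Flow: 26 L/min ÷ 60 = 0.4333 L/s.
R = (PIP − Pplat)/V̇ = (8 − 5) / 0.4333 = 3.0/0.4333 = 6.924 cmH2O·s/L.
C = Vt/(Pplat − PEEP) = 420.0 / (5 − 0) = 420.0/5.0 = 84.0 mL/cmH2O.
τ = R × C = 6.924 × 0.084 L/cmH2O = 0.5816 s.
Fraction remaining = e^(−Te/τ) = e^(−1.30/0.5816) = 0.107; trapped volume = 420.0 × 0.107 = 44.94 mL.
Additional alveolar pressure from trapping ≈ V_trapped / C = 44.94 / 84.0 = 0.535 cmH2O.

0.5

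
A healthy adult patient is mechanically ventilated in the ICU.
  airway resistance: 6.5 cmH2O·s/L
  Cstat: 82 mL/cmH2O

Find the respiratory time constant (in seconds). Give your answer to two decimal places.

τ = R × C = 6.5 × 82 mL/cmH2O = 6.5 × 0.082 L/cmH2O = 0.533 s.

0.53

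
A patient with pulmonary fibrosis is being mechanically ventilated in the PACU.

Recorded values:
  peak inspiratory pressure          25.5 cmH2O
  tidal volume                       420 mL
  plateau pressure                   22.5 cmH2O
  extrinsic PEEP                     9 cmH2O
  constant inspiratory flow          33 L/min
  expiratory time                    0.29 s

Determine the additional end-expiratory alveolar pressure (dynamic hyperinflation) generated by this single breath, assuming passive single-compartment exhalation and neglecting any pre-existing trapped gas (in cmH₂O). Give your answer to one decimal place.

Flow: 33 L/min ÷ 60 = 0.55 L/s.
R = (PIP − Pplat)/V̇ = (25.5 − 22.5) / 0.55 = 3.0/0.55 = 5.455 cmH2O·s/L.
C = Vt/(Pplat − PEEP) = 420.0 / (22.5 − 9) = 420.0/13.5 = 31.111 mL/cmH2O.
τ = R × C = 5.455 × 0.03111 L/cmH2O = 0.1697 s.
Fraction remaining = e^(−Te/τ) = e^(−0.29/0.1697) = 0.1811; trapped volume = 420.0 × 0.1811 = 76.062 mL.
Additional alveolar pressure from trapping ≈ V_trapped / C = 76.062 / 31.111 = 2.445 cmH2O.

2.4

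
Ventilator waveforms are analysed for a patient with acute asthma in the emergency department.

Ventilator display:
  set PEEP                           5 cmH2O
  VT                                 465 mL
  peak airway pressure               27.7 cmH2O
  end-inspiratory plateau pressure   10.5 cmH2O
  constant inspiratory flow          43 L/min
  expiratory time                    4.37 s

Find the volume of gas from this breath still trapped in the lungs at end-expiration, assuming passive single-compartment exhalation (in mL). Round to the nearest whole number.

Flow: 43 L/min ÷ 60 = 0.7167 L/s.
R = (PIP − Pplat)/V̇ = (27.7 − 10.5) / 0.7167 = 17.2/0.7167 = 23.999 cmH2O·s/L.
C = Vt/(Pplat − PEEP) = 465.0 / (10.5 − 5) = 465.0/5.5 = 84.545 mL/cmH2O.
τ = R × C = 23.999 × 0.08455 L/cmH2O = 2.029 s.
Fraction remaining = e^(−Te/τ) = e^(−4.37/2.029) = 0.116.
Trapped volume = 465.0 × 0.116 = 53.94 mL.

54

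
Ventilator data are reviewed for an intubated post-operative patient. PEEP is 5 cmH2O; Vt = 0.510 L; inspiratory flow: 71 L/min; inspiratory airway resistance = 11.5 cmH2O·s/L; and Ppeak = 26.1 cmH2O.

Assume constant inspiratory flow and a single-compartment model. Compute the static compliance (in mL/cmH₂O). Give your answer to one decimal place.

68.1

Flow: 71 L/min ÷ 60 = 1.1833 L/s.
Equation of motion (constant flow): PIP = Vt/C + R·V̇ + PEEP.
Vt/C = PIP − R·V̇ − PEEP = 26.1 − 11.5×1.1833 − 5 = 26.1 − 13.608 − 5 = 7.492 cmH2O.
C = Vt / 7.492 = 510 / 7.492 = 68.073 mL/cmH2O.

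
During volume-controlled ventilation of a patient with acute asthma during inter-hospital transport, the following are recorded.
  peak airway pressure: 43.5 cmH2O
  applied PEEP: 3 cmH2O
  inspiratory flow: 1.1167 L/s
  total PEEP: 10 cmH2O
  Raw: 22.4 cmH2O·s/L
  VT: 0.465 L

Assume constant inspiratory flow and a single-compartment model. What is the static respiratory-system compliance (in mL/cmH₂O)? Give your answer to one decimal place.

Total PEEP = 10 cmH2O (set 3 + intrinsic 7); this is the baseline alveolar pressure.
Equation of motion (constant flow): PIP = Vt/C + R·V̇ + PEEP.
Vt/C = PIP − R·V̇ − PEEP = 43.5 − 22.4×1.1167 − 10 = 43.5 − 25.014 − 10 = 8.486 cmH2O.
C = Vt / 8.486 = 465 / 8.486 = 54.796 mL/cmH2O.

54.8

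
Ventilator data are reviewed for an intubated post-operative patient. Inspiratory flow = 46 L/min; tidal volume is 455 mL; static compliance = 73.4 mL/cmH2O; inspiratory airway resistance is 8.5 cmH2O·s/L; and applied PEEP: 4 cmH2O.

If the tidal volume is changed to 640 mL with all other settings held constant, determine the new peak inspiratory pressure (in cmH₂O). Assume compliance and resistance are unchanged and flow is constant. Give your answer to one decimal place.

19.2

Flow: 46 L/min ÷ 60 = 0.7667 L/s.
PIP = Vt/C + R·V̇ + PEEP (constant-flow equation of motion).
Only the elastic term changes: ΔPIP = ΔVt / C = (640 − 455) / 73.4 = 2.52 cmH2O.
Original PIP = 455/73.4 + 8.5×0.7667 + 4 = 16.716 cmH2O; new PIP = 16.716 + (2.52) = 19.236 cmH2O.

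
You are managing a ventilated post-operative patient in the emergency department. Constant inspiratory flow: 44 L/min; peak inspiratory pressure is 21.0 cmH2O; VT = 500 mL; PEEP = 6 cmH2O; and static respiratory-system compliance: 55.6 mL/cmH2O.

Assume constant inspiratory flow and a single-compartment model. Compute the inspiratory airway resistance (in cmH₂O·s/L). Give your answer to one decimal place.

Flow: 44 L/min ÷ 60 = 0.7333 L/s.
Equation of motion (constant flow): PIP = Vt/C + R·V̇ + PEEP.
R·V̇ = PIP − Vt/C − PEEP = 21.0 − 500/55.6 − 6 = 21.0 − 8.993 − 6 = 6.007 cmH2O.
R = 6.007 / 0.7333 = 8.192 cmH2O·s/L.

8.2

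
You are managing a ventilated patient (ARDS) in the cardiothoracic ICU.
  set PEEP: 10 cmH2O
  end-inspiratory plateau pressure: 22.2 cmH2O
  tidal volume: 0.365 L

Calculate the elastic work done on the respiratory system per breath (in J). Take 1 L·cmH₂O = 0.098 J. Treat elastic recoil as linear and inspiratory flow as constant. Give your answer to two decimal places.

Elastic work ≈ ½ × (Pplat − PEEP) × Vt = 0.5 × (22.2 − 10) × 0.365 L = 0.5 × 12.2 × 0.365 = 2.227 L·cmH2O.
× 0.098 J/(L·cmH2O) → 0.2182 J.

0.22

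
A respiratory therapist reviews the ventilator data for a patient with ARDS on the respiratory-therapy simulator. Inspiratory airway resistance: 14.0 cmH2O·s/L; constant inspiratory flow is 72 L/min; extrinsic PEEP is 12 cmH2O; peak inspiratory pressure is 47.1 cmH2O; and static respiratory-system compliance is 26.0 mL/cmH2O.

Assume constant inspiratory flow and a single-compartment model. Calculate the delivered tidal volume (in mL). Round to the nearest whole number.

Flow: 72 L/min ÷ 60 = 1.2 L/s.
Equation of motion (constant flow): PIP = Vt/C + R·V̇ + PEEP.
Vt/C = PIP − R·V̇ − PEEP = 47.1 − 16.8 − 12 = 18.3 cmH2O.
Vt = C × 18.3 = 26.0 × 18.3 = 475.8 mL.

476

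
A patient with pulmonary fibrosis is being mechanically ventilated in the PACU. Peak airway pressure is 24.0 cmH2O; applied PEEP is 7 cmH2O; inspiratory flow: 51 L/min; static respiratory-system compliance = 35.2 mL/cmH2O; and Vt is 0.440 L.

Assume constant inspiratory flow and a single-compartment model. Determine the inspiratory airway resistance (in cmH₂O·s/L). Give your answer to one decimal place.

Flow: 51 L/min ÷ 60 = 0.85 L/s.
Equation of motion (constant flow): PIP = Vt/C + R·V̇ + PEEP.
R·V̇ = PIP − Vt/C − PEEP = 24.0 − 440/35.2 − 7 = 24.0 − 12.5 − 7 = 4.5 cmH2O.
R = 4.5 / 0.85 = 5.294 cmH2O·s/L.

5.3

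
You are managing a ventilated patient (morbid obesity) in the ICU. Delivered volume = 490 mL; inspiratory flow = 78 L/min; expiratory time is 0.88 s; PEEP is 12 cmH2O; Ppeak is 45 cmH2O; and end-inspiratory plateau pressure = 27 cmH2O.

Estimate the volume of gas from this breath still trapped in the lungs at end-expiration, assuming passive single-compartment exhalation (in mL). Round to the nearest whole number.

Flow: 78 L/min ÷ 60 = 1.3 L/s.
R = (PIP − Pplat)/V̇ = (45 − 27) / 1.3 = 18.0/1.3 = 13.846 cmH2O·s/L.
C = Vt/(Pplat − PEEP) = 490.0 / (27 − 12) = 490.0/15.0 = 32.667 mL/cmH2O.
τ = R × C = 13.846 × 0.03267 L/cmH2O = 0.4523 s.
Fraction remaining = e^(−Te/τ) = e^(−0.88/0.4523) = 0.1429.
Trapped volume = 490.0 × 0.1429 = 70.021 mL.

70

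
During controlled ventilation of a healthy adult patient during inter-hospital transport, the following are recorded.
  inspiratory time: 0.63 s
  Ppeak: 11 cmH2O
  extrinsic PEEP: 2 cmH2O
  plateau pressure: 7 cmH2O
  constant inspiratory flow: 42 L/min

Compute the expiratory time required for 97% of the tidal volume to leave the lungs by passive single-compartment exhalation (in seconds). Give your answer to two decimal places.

1.77

Flow: 42 L/min ÷ 60 = 0.7 L/s.
Vt = flow × Ti = 0.7 L/s × 0.63 s × 1000 mL/L = 441.0 mL.
R = (PIP − Pplat)/V̇ = (11 − 7) / 0.7 = 4.0/0.7 = 5.714 cmH2O·s/L.
C = Vt/(Pplat − PEEP) = 441.0 / (7 − 2) = 441.0/5.0 = 88.2 mL/cmH2O.
τ = R × C = 5.714 × 0.0882 L/cmH2O = 0.504 s.
t = −τ·ln(1 − 0.97) = −0.504·ln(0.03) = 1.767 s.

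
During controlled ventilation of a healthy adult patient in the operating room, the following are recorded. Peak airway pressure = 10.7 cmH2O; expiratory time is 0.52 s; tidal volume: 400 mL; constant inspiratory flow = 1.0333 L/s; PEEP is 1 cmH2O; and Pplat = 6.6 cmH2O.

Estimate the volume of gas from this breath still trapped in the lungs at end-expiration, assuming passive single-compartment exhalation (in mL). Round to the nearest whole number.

64

R = (PIP − Pplat)/V̇ = (10.7 − 6.6) / 1.0333 = 4.1/1.0333 = 3.968 cmH2O·s/L.
C = Vt/(Pplat − PEEP) = 400.0 / (6.6 − 1) = 400.0/5.6 = 71.429 mL/cmH2O.
τ = R × C = 3.968 × 0.07143 L/cmH2O = 0.2834 s.
Fraction remaining = e^(−Te/τ) = e^(−0.52/0.2834) = 0.1596.
Trapped volume = 400.0 × 0.1596 = 63.84 mL.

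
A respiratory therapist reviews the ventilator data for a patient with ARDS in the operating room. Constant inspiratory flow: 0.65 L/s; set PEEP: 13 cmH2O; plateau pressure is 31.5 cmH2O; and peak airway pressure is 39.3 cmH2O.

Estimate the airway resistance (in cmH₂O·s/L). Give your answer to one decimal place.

Raw = (PIP − Pplat) / flow = (39.3 − 31.5) / 0.65 = 7.8 / 0.65 = 12.0 cmH2O·s/L.

12.0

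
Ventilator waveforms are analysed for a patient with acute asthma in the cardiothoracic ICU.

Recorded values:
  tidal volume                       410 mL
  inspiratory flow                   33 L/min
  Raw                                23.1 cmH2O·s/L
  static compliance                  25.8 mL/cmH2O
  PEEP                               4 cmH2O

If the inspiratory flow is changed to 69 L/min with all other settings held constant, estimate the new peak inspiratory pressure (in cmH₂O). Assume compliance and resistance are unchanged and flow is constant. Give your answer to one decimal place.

46.5

Flow: 33 L/min ÷ 60 = 0.55 L/s.
New flow: 69 L/min ÷ 60 = 1.15 L/s.
PIP = Vt/C + R·V̇ + PEEP (constant-flow equation of motion).
Only the resistive term changes: ΔPIP = R × ΔV̇ = 23.1 × (1.15 − 0.55) = 23.1 × 0.6 = 13.86 cmH2O.
Original PIP = 410/25.8 + 23.1×0.55 + 4 = 32.596 cmH2O; new PIP = 32.596 + (13.86) = 46.456 cmH2O.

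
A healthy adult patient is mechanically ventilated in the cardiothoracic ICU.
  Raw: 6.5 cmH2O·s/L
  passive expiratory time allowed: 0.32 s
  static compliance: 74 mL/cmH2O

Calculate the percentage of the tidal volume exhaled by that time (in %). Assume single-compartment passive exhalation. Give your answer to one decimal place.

48.6

τ = R × C = 6.5 × 74 mL/cmH2O = 6.5 × 0.074 L/cmH2O = 0.481 s.
Passive exhalation: V(t)/V₀ = e^(−t/τ) = e^(−0.32/0.481) = 0.5141.
Fraction exhaled = 1 − 0.5141 = 0.4859 → 48.59%.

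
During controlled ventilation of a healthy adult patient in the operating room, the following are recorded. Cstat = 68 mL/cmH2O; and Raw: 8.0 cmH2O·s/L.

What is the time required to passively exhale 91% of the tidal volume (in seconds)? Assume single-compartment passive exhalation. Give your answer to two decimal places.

τ = R × C = 8.0 × 68 mL/cmH2O = 8.0 × 0.068 L/cmH2O = 0.544 s.
Exhaled fraction f = 1 − e^(−t/τ) → t = −τ·ln(1 − f) = −0.544·ln(0.09) = 1.31 s.

1.31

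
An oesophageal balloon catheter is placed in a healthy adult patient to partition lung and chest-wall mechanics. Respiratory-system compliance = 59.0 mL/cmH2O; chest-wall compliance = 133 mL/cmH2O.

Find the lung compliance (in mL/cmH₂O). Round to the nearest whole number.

106

1/CL = 1/Crs − 1/Ccw.
1/CL = 1/59.0 − 1/133 = 0.00943.
CL = 106.04 mL/cmH2O.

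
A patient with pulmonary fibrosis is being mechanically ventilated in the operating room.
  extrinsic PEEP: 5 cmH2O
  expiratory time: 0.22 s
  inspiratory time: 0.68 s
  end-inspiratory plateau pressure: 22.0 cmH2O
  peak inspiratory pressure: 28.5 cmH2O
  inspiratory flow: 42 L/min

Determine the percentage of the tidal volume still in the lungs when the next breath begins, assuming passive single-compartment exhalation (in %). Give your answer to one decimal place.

42.9

Flow: 42 L/min ÷ 60 = 0.7 L/s.
Vt = flow × Ti = 0.7 L/s × 0.68 s × 1000 mL/L = 476.0 mL.
R = (PIP − Pplat)/V̇ = (28.5 − 22.0) / 0.7 = 6.5/0.7 = 9.286 cmH2O·s/L.
C = Vt/(Pplat − PEEP) = 476.0 / (22.0 − 5) = 476.0/17.0 = 28.0 mL/cmH2O.
τ = R × C = 9.286 × 0.028 L/cmH2O = 0.26 s.
Fraction remaining at end-expiration = e^(−Te/τ) = e^(−0.22/0.26) = 0.4291 → 42.91%.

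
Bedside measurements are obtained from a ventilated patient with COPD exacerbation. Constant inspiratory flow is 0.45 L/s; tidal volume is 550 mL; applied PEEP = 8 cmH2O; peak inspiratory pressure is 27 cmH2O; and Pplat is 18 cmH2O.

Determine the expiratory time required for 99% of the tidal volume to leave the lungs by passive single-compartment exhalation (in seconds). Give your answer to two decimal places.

5.07

R = (PIP − Pplat)/V̇ = (27 − 18) / 0.45 = 9.0/0.45 = 20.0 cmH2O·s/L.
C = Vt/(Pplat − PEEP) = 550.0 / (18 − 8) = 550.0/10.0 = 55.0 mL/cmH2O.
τ = R × C = 20.0 × 0.055 L/cmH2O = 1.1 s.
t = −τ·ln(1 − 0.99) = −1.1·ln(0.01) = 5.066 s.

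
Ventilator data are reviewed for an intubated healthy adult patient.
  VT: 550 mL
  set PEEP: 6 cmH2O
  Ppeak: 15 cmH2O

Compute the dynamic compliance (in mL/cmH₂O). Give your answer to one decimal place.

61.1

Dynamic compliance = Vt / (PIP − PEEP) = 550 / (15 − 6) = 550 / 9.0 = 61.111 mL/cmH2O.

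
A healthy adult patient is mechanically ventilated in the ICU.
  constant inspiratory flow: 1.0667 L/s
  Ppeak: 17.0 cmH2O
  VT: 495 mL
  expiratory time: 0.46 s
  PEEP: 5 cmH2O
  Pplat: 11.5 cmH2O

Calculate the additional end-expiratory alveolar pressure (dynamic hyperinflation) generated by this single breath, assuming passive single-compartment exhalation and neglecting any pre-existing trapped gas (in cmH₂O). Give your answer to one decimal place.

R = (PIP − Pplat)/V̇ = (17.0 − 11.5) / 1.0667 = 5.5/1.0667 = 5.156 cmH2O·s/L.
C = Vt/(Pplat − PEEP) = 495.0 / (11.5 − 5) = 495.0/6.5 = 76.154 mL/cmH2O.
τ = R × C = 5.156 × 0.07615 L/cmH2O = 0.3926 s.
Fraction remaining = e^(−Te/τ) = e^(−0.46/0.3926) = 0.3098; trapped volume = 495.0 × 0.3098 = 153.35 mL.
Additional alveolar pressure from trapping ≈ V_trapped / C = 153.35 / 76.154 = 2.014 cmH2O.

2.0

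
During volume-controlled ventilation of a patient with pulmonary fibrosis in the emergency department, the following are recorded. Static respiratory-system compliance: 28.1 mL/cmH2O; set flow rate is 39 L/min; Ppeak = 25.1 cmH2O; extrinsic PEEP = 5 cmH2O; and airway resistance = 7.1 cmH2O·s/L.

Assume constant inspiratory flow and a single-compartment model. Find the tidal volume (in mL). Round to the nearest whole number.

435

Flow: 39 L/min ÷ 60 = 0.65 L/s.
Equation of motion (constant flow): PIP = Vt/C + R·V̇ + PEEP.
Vt/C = PIP − R·V̇ − PEEP = 25.1 − 4.615 − 5 = 15.485 cmH2O.
Vt = C × 15.485 = 28.1 × 15.485 = 435.13 mL.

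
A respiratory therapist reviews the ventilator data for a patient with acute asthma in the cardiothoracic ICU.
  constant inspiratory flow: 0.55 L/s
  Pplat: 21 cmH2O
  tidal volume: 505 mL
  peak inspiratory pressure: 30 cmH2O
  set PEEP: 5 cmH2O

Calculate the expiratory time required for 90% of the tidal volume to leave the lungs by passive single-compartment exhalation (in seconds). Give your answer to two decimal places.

R = (PIP − Pplat)/V̇ = (30 − 21) / 0.55 = 9.0/0.55 = 16.364 cmH2O·s/L.
C = Vt/(Pplat − PEEP) = 505.0 / (21 − 5) = 505.0/16.0 = 31.563 mL/cmH2O.
τ = R × C = 16.364 × 0.03156 L/cmH2O = 0.5164 s.
t = −τ·ln(1 − 0.90) = −0.5164·ln(0.1) = 1.189 s.

1.19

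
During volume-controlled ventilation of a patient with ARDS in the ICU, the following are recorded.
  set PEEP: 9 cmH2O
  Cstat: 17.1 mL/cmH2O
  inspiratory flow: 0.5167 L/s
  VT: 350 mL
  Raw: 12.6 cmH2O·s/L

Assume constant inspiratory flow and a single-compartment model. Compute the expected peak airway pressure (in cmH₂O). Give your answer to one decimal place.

Equation of motion (constant flow): PIP = Vt/C + R·V̇ + PEEP.
PIP = 350/17.1 + 12.6×0.5167 + 9 = 20.468 + 6.51 + 9 = 35.978 cmH2O.

36.0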